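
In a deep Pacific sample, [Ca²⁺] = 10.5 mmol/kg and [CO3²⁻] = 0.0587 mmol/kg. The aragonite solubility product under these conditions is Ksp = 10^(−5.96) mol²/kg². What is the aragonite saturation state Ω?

Ksp = 10^(−5.96) = 1.096×10^-6
Ω = [Ca²⁺][CO3²⁻]/Ksp = (10.5×10^-3)(0.0587×10^-3) / 1.096×10^-6 = 0.562

Ω = 0.562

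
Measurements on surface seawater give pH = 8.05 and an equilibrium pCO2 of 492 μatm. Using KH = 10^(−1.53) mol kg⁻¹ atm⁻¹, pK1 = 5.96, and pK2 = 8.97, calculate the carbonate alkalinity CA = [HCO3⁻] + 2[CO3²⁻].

CA = 2.22 mmol/kg

[CO2*] = KH · pCO2 = 10^(−1.53) × 492×10^-6 = 1.452×10^-5 mol/kg
α₀ = 1/(1 + K1/[H⁺] + K1K2/[H⁺]²) = 1/(1 + 10^+2.09 + 10^+1.17) = 0.007204
DIC = [CO2*]/α₀ = 1.452×10^-5 / 0.007204 = 2.016 mmol/kg
CA = (α₁ + 2α₂)·DIC = (0.8862 + 2×0.1066) × 2.016 = 2.22 mmol/kg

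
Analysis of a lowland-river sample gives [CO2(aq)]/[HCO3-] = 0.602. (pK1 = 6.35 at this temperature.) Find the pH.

From K1 = [H⁺][HCO3-]/[CO2(aq)]:  pH = pK1 − log₁₀([CO2(aq)]/[HCO3-])
log₁₀(0.602) = -0.220
pH = 6.35 − (-0.220) = 6.57

pH = 6.57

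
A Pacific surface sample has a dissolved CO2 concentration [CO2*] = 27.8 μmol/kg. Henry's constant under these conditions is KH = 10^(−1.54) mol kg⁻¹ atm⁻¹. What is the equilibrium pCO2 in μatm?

pCO2 = 964 μatm

KH = 10^(−1.54) = 2.884×10^-2 mol kg⁻¹ atm⁻¹
pCO2 = [CO2*]/KH = 27.8×10^-6 / 2.884×10^-2 = 9.64×10^-4 atm = 964 μatm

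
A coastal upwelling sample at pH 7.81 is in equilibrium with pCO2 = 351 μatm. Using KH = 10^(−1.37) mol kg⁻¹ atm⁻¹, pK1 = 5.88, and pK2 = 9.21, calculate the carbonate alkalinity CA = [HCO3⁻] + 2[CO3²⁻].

[CO2*] = KH · pCO2 = 10^(−1.37) × 351×10^-6 = 1.497×10^-5 mol/kg
α₀ = 1/(1 + K1/[H⁺] + K1K2/[H⁺]²) = 1/(1 + 10^+1.93 + 10^+0.53) = 0.01117
DIC = [CO2*]/α₀ = 1.497×10^-5 / 0.01117 = 1.340 mmol/kg
CA = (α₁ + 2α₂)·DIC = (0.9510 + 2×0.03786) × 1.340 = 1.38 mmol/kg

CA = 1.38 mmol/kg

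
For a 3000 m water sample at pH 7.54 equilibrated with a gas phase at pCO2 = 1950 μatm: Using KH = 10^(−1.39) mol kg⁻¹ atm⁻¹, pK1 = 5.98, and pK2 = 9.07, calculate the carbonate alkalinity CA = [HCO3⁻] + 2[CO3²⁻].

[CO2*] = KH · pCO2 = 10^(−1.39) × 1950×10^-6 = 7.944×10^-5 mol/kg
α₀ = 1/(1 + K1/[H⁺] + K1K2/[H⁺]²) = 1/(1 + 10^+1.56 + 10^+0.03) = 0.02606
DIC = [CO2*]/α₀ = 7.944×10^-5 / 0.02606 = 3.049 mmol/kg
CA = (α₁ + 2α₂)·DIC = (0.9460 + 2×0.02792) × 3.049 = 3.05 mmol/kg

CA = 3.05 mmol/kg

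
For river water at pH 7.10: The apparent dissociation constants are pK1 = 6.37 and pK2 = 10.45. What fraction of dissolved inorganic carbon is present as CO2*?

α₀ = 1 / (1 + K1/[H⁺] + K1K2/[H⁺]²) = 1 / (1 + 10^+0.73 + 10^-2.62)
   = 1 / (1 + 5.3703 + 0.0023988) = 1/6.3727 = 0.1569

α₀ = 0.157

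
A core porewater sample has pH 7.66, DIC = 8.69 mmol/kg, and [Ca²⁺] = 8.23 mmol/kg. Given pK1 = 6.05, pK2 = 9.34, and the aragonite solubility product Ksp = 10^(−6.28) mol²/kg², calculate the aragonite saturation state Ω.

α₂ = 1 / (1 + [H⁺]/K2 + [H⁺]²/(K1K2)) = 1 / (1 + 10^+1.68 + 10^+0.07)
   = 1 / (1 + 47.863 + 1.1749) = 1/50.038 = 0.01998
[CO3²⁻] = α₂ × DIC = 0.01998 × 8.69 = 0.1737 mmol/kg
Ksp = 10^(−6.28) = 5.248×10^-7
Ω = [Ca²⁺][CO3²⁻]/Ksp = (8.23×10^-3)(1.737×10^-4) / 5.248×10^-7 = 2.72

Ω = 2.72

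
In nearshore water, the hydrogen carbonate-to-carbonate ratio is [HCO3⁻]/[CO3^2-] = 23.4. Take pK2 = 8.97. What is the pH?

pH = 7.60

From K2 = [H⁺][CO3^2-]/[HCO3⁻]:  pH = pK2 − log₁₀([HCO3⁻]/[CO3^2-])
log₁₀(23.4) = +1.369
pH = 8.97 − (+1.369) = 7.60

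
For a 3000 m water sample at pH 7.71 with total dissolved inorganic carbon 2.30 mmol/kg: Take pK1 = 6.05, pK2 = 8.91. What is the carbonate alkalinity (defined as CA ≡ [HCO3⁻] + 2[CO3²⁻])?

CA = 2.39 mmol/kg

CA = [HCO3⁻] + 2[CO3²⁻] = (α₁ + 2α₂)·DIC
At pH 7.71: [H⁺]/K1 = 10^-1.66 = 0.021878, K2/[H⁺] = 10^-1.20 = 0.063096
α₁ = 1/(1 + 0.021878 + 0.063096) = 1/1.0850 = 0.9217; α₂ = α₁·K2/[H⁺] = 0.05815
α₁ + 2α₂ = 1.0380
CA = 1.0380 × 2.30 = 2.39 mmol/kg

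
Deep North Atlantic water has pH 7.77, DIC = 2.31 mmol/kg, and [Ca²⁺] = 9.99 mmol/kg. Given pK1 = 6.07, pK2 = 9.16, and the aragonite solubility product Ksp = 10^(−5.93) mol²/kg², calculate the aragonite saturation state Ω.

α₂ = 1 / (1 + [H⁺]/K2 + [H⁺]²/(K1K2)) = 1 / (1 + 10^+1.39 + 10^-0.31)
   = 1 / (1 + 24.547 + 0.48978) = 1/26.037 = 0.03841
[CO3²⁻] = α₂ × DIC = 0.03841 × 2.31 = 0.08872 mmol/kg
Ksp = 10^(−5.93) = 1.175×10^-6
Ω = [Ca²⁺][CO3²⁻]/Ksp = (9.99×10^-3)(8.872×10^-5) / 1.175×10^-6 = 0.754

Ω = 0.754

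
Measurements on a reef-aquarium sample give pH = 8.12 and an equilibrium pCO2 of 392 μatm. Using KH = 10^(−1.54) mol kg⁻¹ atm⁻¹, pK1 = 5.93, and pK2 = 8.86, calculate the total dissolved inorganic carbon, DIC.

DIC = 2.08 mmol/kg

[CO2*] = KH · pCO2 = 10^(−1.54) × 392×10^-6 = 1.131×10^-5 mol/kg
α₀ = 1/(1 + K1/[H⁺] + K1K2/[H⁺]²) = 1/(1 + 10^+2.19 + 10^+1.45) = 0.005433
DIC = [CO2*]/α₀ = 1.131×10^-5 / 0.005433 = 2.08 mmol/kg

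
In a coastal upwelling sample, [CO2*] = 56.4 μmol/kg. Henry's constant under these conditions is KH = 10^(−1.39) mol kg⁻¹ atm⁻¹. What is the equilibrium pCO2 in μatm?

KH = 10^(−1.39) = 4.074×10^-2 mol kg⁻¹ atm⁻¹
pCO2 = [CO2*]/KH = 56.4×10^-6 / 4.074×10^-2 = 1.38×10^-3 atm = 1380 μatm

pCO2 = 1380 μatm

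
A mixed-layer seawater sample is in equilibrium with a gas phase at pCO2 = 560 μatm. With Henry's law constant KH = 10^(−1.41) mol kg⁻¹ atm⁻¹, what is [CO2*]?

KH = 10^(−1.41) = 3.890×10^-2 mol kg⁻¹ atm⁻¹
[CO2*] = KH · pCO2 = 3.890×10^-2 × 560×10^-6 atm = 2.18×10^-5 mol/kg

[CO2*] = 21.8 μmol/kg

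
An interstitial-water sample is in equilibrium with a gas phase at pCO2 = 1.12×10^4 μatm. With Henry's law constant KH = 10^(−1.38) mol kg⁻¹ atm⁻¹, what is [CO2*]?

KH = 10^(−1.38) = 4.169×10^-2 mol kg⁻¹ atm⁻¹
[CO2*] = KH · pCO2 = 4.169×10^-2 × 1.12×10^4×10^-6 atm = 4.67×10^-4 mol/kg

[CO2*] = 467 μmol/kg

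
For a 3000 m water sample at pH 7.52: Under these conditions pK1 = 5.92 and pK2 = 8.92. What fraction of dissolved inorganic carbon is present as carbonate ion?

α₂ = 1 / (1 + [H⁺]/K2 + [H⁺]²/(K1K2)) = 1 / (1 + 10^+1.40 + 10^-0.20)
   = 1 / (1 + 25.119 + 0.63096) = 1/26.750 = 0.03738

α₂ = 0.0374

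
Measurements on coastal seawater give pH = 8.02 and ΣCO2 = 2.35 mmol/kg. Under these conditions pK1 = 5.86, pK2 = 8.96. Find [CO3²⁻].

[CO3²⁻] = 0.241 mmol/kg

α₂ = 1 / (1 + [H⁺]/K2 + [H⁺]²/(K1K2)) = 1 / (1 + 10^+0.94 + 10^-1.22)
   = 1 / (1 + 8.7096 + 0.060256) = 1/9.7699 = 0.1024
[CO3²⁻] = α₂ × DIC = 0.1024 × 2.35 = 0.241 mmol/kg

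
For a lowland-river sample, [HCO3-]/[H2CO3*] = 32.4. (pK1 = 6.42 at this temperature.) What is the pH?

From K1 = [H⁺][HCO3-]/[H2CO3*]:  pH = pK1 + log₁₀([HCO3-]/[H2CO3*])
log₁₀(32.4) = +1.511
pH = 6.42 + (+1.511) = 7.93

pH = 7.93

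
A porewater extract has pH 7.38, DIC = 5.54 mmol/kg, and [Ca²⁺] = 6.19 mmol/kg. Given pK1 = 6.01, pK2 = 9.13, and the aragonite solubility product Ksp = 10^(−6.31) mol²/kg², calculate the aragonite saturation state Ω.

α₂ = 1 / (1 + [H⁺]/K2 + [H⁺]²/(K1K2)) = 1 / (1 + 10^+1.75 + 10^+0.38)
   = 1 / (1 + 56.234 + 2.3988) = 1/59.633 = 0.01677
[CO3²⁻] = α₂ × DIC = 0.01677 × 5.54 = 0.09290 mmol/kg
Ksp = 10^(−6.31) = 4.898×10^-7
Ω = [Ca²⁺][CO3²⁻]/Ksp = (6.19×10^-3)(9.290×10^-5) / 4.898×10^-7 = 1.17

Ω = 1.17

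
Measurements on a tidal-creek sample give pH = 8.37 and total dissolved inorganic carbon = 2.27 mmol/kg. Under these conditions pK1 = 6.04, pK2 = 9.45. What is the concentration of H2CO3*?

α₀ = 1 / (1 + K1/[H⁺] + K1K2/[H⁺]²) = 1 / (1 + 10^+2.33 + 10^+1.25)
   = 1 / (1 + 213.80 + 17.783) = 1/232.58 = 0.004300
[CO2*] = α₀ × DIC = 0.004300 × 2.27 = 0.00976 mmol/kg = 9.76 μmol/kg

[CO2*] = 9.76 μmol/kg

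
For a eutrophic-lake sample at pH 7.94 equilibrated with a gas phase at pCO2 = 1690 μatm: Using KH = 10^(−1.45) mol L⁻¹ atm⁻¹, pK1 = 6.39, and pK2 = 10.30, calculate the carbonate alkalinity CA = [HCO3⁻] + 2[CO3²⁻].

[CO2*] = KH · pCO2 = 10^(−1.45) × 1690×10^-6 = 5.996×10^-5 mol/L
α₀ = 1/(1 + K1/[H⁺] + K1K2/[H⁺]²) = 1/(1 + 10^+1.55 + 10^-0.81) = 0.02730
DIC = [CO2*]/α₀ = 5.996×10^-5 / 0.02730 = 2.197 mmol/L
CA = (α₁ + 2α₂)·DIC = (0.9685 + 2×0.004228) × 2.197 = 2.15 mmol/L

CA = 2.15 mmol/L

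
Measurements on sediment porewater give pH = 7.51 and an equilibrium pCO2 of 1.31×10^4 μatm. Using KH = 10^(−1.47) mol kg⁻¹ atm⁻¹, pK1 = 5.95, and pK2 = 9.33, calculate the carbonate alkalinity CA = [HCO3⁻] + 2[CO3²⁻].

CA = 16.6 mmol/kg

[CO2*] = KH · pCO2 = 10^(−1.47) × 1.31×10^4×10^-6 = 4.439×10^-4 mol/kg
α₀ = 1/(1 + K1/[H⁺] + K1K2/[H⁺]²) = 1/(1 + 10^+1.56 + 10^-0.26) = 0.02641
DIC = [CO2*]/α₀ = 4.439×10^-4 / 0.02641 = 16.80 mmol/kg
CA = (α₁ + 2α₂)·DIC = (0.9591 + 2×0.01452) × 16.80 = 16.6 mmol/kg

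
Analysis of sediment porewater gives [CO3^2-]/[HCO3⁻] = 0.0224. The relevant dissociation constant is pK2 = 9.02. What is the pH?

From K2 = [H⁺][CO3^2-]/[HCO3⁻]:  pH = pK2 + log₁₀([CO3^2-]/[HCO3⁻])
log₁₀(0.0224) = -1.650
pH = 9.02 + (-1.650) = 7.37

pH = 7.37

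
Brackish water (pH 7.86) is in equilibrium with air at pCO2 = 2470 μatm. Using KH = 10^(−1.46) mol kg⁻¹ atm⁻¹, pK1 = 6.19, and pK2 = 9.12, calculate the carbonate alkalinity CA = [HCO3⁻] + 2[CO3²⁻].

CA = 4.45 mmol/kg

[CO2*] = KH · pCO2 = 10^(−1.46) × 2470×10^-6 = 8.564×10^-5 mol/kg
α₀ = 1/(1 + K1/[H⁺] + K1K2/[H⁺]²) = 1/(1 + 10^+1.67 + 10^+0.41) = 0.01986
DIC = [CO2*]/α₀ = 8.564×10^-5 / 0.01986 = 4.312 mmol/kg
CA = (α₁ + 2α₂)·DIC = (0.9291 + 2×0.05106) × 4.312 = 4.45 mmol/kg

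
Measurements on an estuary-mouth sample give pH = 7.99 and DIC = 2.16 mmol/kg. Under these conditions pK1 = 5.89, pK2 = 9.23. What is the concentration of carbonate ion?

α₂ = 1 / (1 + [H⁺]/K2 + [H⁺]²/(K1K2)) = 1 / (1 + 10^+1.24 + 10^-0.86)
   = 1 / (1 + 17.378 + 0.13804) = 1/18.516 = 0.05401
[CO3²⁻] = α₂ × DIC = 0.05401 × 2.16 = 0.117 mmol/kg

[CO3²⁻] = 0.117 mmol/kg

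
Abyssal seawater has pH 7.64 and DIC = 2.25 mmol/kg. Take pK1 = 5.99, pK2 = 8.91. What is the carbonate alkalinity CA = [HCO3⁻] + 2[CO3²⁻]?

CA = 2.32 mmol/kg

CA = [HCO3⁻] + 2[CO3²⁻] = (α₁ + 2α₂)·DIC
At pH 7.64: [H⁺]/K1 = 10^-1.65 = 0.022387, K2/[H⁺] = 10^-1.27 = 0.053703
α₁ = 1/(1 + 0.022387 + 0.053703) = 1/1.0761 = 0.9293; α₂ = α₁·K2/[H⁺] = 0.04991
α₁ + 2α₂ = 1.0291
CA = 1.0291 × 2.25 = 2.32 mmol/kg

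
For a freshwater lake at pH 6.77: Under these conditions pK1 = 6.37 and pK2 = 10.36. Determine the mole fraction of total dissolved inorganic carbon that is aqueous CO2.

α₀ = 1 / (1 + K1/[H⁺] + K1K2/[H⁺]²) = 1 / (1 + 10^+0.40 + 10^-3.19)
   = 1 / (1 + 2.5119 + 0.00064565) = 1/3.5125 = 0.2847

α₀ = 0.285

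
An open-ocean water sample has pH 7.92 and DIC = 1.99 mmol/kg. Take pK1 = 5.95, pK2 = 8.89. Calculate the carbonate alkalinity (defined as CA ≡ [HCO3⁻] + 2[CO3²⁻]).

CA = 2.16 mmol/kg

CA = [HCO3⁻] + 2[CO3²⁻] = (α₁ + 2α₂)·DIC
At pH 7.92: [H⁺]/K1 = 10^-1.97 = 0.010715, K2/[H⁺] = 10^-0.97 = 0.10715
α₁ = 1/(1 + 0.010715 + 0.10715) = 1/1.1179 = 0.8946; α₂ = α₁·K2/[H⁺] = 0.09585
α₁ + 2α₂ = 1.0863
CA = 1.0863 × 1.99 = 2.16 mmol/kg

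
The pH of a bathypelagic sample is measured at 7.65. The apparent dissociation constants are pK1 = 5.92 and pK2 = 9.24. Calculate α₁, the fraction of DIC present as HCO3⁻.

α₁ = 1 / (1 + [H⁺]/K1 + K2/[H⁺]) = 1 / (1 + 10^-1.73 + 10^-1.59)
   = 1 / (1 + 0.018621 + 0.025704) = 1/1.0443 = 0.9576

α₁ = 0.958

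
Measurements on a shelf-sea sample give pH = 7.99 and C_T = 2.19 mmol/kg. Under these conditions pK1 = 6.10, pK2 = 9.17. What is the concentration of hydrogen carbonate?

α₁ = 1 / (1 + [H⁺]/K1 + K2/[H⁺]) = 1 / (1 + 10^-1.89 + 10^-1.18)
   = 1 / (1 + 0.012882 + 0.066069) = 1/1.0790 = 0.9268
[HCO3⁻] = α₁ × DIC = 0.9268 × 2.19 = 2.03 mmol/kg

[HCO3⁻] = 2.03 mmol/kg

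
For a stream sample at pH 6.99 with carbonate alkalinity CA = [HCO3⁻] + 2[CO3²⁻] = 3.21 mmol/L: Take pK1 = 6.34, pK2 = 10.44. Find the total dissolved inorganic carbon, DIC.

CA = [HCO3⁻] + 2[CO3²⁻] = (α₁ + 2α₂)·DIC
At pH 6.99: [H⁺]/K1 = 10^-0.65 = 0.22387, K2/[H⁺] = 10^-3.45 = 0.00035481
α₁ = 1/(1 + 0.22387 + 0.00035481) = 1/1.2242 = 0.8168; α₂ = α₁·K2/[H⁺] = 0.0002898
α₁ + 2α₂ = 0.8174
DIC = CA / (α₁ + 2α₂) = 3.21 / 0.8174 = 3.93 mmol/L

DIC = 3.93 mmol/L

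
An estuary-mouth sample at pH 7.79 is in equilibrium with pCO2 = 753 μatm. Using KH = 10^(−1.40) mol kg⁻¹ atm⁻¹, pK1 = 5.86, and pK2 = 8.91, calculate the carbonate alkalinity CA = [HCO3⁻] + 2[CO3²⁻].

[CO2*] = KH · pCO2 = 10^(−1.40) × 753×10^-6 = 2.998×10^-5 mol/kg
α₀ = 1/(1 + K1/[H⁺] + K1K2/[H⁺]²) = 1/(1 + 10^+1.93 + 10^+0.81) = 0.01080
DIC = [CO2*]/α₀ = 2.998×10^-5 / 0.01080 = 2.775 mmol/kg
CA = (α₁ + 2α₂)·DIC = (0.9194 + 2×0.06975) × 2.775 = 2.94 mmol/kg

CA = 2.94 mmol/kg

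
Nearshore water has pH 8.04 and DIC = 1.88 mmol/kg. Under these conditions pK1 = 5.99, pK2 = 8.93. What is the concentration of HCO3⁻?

α₁ = 1 / (1 + [H⁺]/K1 + K2/[H⁺]) = 1 / (1 + 10^-2.05 + 10^-0.89)
   = 1 / (1 + 0.0089125 + 0.12882) = 1/1.1377 = 0.8789
[HCO3⁻] = α₁ × DIC = 0.8789 × 1.88 = 1.65 mmol/kg

[HCO3⁻] = 1.65 mmol/kg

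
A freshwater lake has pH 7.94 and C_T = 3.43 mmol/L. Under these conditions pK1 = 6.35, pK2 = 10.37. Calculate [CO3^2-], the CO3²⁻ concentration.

[CO3²⁻] = 12.4 μmol/L

α₂ = 1 / (1 + [H⁺]/K2 + [H⁺]²/(K1K2)) = 1 / (1 + 10^+2.43 + 10^+0.84)
   = 1 / (1 + 269.15 + 6.9183) = 1/277.07 = 0.003609
[CO3²⁻] = α₂ × DIC = 0.003609 × 3.43 = 0.0124 mmol/L = 12.4 μmol/L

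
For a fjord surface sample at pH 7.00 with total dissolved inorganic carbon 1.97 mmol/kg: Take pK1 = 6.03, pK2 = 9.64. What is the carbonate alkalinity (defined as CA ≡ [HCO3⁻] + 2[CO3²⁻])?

CA = [HCO3⁻] + 2[CO3²⁻] = (α₁ + 2α₂)·DIC
At pH 7.00: [H⁺]/K1 = 10^-0.97 = 0.10715, K2/[H⁺] = 10^-2.64 = 0.0022909
α₁ = 1/(1 + 0.10715 + 0.0022909) = 1/1.1094 = 0.9014; α₂ = α₁·K2/[H⁺] = 0.002065
α₁ + 2α₂ = 0.9055
CA = 0.9055 × 1.97 = 1.78 mmol/kg

CA = 1.78 mmol/kg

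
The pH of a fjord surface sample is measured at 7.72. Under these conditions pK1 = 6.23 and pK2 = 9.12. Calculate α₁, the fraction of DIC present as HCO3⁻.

α₁ = 1 / (1 + [H⁺]/K1 + K2/[H⁺]) = 1 / (1 + 10^-1.49 + 10^-1.40)
   = 1 / (1 + 0.032359 + 0.039811) = 1/1.0722 = 0.9327

α₁ = 0.933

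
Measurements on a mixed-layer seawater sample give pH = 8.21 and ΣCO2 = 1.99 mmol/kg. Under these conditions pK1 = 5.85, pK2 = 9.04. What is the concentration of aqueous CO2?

α₀ = 1 / (1 + K1/[H⁺] + K1K2/[H⁺]²) = 1 / (1 + 10^+2.36 + 10^+1.53)
   = 1 / (1 + 229.09 + 33.884) = 1/263.97 = 0.003788
[CO2*] = α₀ × DIC = 0.003788 × 1.99 = 0.00754 mmol/kg = 7.54 μmol/kg

[CO2*] = 7.54 μmol/kg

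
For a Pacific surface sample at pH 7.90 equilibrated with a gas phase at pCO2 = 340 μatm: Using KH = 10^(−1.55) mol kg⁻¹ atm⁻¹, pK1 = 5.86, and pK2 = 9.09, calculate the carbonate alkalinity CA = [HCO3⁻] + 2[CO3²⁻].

CA = 1.19 mmol/kg

[CO2*] = KH · pCO2 = 10^(−1.55) × 340×10^-6 = 9.583×10^-6 mol/kg
α₀ = 1/(1 + K1/[H⁺] + K1K2/[H⁺]²) = 1/(1 + 10^+2.04 + 10^+0.85) = 0.008494
DIC = [CO2*]/α₀ = 9.583×10^-6 / 0.008494 = 1.128 mmol/kg
CA = (α₁ + 2α₂)·DIC = (0.9314 + 2×0.06013) × 1.128 = 1.19 mmol/kg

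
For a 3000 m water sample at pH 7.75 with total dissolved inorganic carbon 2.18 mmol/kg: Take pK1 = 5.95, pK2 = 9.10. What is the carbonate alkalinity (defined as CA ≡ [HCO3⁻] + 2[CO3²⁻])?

CA = 2.24 mmol/kg

CA = [HCO3⁻] + 2[CO3²⁻] = (α₁ + 2α₂)·DIC
At pH 7.75: [H⁺]/K1 = 10^-1.80 = 0.015849, K2/[H⁺] = 10^-1.35 = 0.044668
α₁ = 1/(1 + 0.015849 + 0.044668) = 1/1.0605 = 0.9429; α₂ = α₁·K2/[H⁺] = 0.04212
α₁ + 2α₂ = 1.0272
CA = 1.0272 × 2.18 = 2.24 mmol/kg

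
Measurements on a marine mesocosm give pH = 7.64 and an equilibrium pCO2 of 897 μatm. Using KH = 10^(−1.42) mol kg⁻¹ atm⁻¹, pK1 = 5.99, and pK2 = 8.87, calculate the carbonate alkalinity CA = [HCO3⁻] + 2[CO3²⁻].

CA = 1.70 mmol/kg

[CO2*] = KH · pCO2 = 10^(−1.42) × 897×10^-6 = 3.410×10^-5 mol/kg
α₀ = 1/(1 + K1/[H⁺] + K1K2/[H⁺]²) = 1/(1 + 10^+1.65 + 10^+0.42) = 0.02070
DIC = [CO2*]/α₀ = 3.410×10^-5 / 0.02070 = 1.647 mmol/kg
CA = (α₁ + 2α₂)·DIC = (0.9248 + 2×0.05446) × 1.647 = 1.70 mmol/kg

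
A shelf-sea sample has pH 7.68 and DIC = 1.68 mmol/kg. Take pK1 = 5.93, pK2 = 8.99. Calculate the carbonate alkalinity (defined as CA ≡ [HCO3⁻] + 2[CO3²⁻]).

CA = [HCO3⁻] + 2[CO3²⁻] = (α₁ + 2α₂)·DIC
At pH 7.68: [H⁺]/K1 = 10^-1.75 = 0.017783, K2/[H⁺] = 10^-1.31 = 0.048978
α₁ = 1/(1 + 0.017783 + 0.048978) = 1/1.0668 = 0.9374; α₂ = α₁·K2/[H⁺] = 0.04591
α₁ + 2α₂ = 1.0292
CA = 1.0292 × 1.68 = 1.73 mmol/kg

CA = 1.73 mmol/kg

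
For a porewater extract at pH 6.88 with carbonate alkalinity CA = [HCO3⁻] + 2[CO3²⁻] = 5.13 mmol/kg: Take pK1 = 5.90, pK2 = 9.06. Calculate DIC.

CA = [HCO3⁻] + 2[CO3²⁻] = (α₁ + 2α₂)·DIC
At pH 6.88: [H⁺]/K1 = 10^-0.98 = 0.10471, K2/[H⁺] = 10^-2.18 = 0.0066069
α₁ = 1/(1 + 0.10471 + 0.0066069) = 1/1.1113 = 0.8998; α₂ = α₁·K2/[H⁺] = 0.005945
α₁ + 2α₂ = 0.9117
DIC = CA / (α₁ + 2α₂) = 5.13 / 0.9117 = 5.63 mmol/kg

DIC = 5.63 mmol/kg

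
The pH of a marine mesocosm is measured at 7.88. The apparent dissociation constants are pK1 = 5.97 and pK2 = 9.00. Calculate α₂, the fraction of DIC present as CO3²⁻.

α₂ = 0.0697

α₂ = 1 / (1 + [H⁺]/K2 + [H⁺]²/(K1K2)) = 1 / (1 + 10^+1.12 + 10^-0.79)
   = 1 / (1 + 13.183 + 0.16218) = 1/14.345 = 0.06971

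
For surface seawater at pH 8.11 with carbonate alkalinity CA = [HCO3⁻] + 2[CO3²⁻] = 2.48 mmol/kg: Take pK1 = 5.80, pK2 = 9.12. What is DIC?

CA = [HCO3⁻] + 2[CO3²⁻] = (α₁ + 2α₂)·DIC
At pH 8.11: [H⁺]/K1 = 10^-2.31 = 0.0048978, K2/[H⁺] = 10^-1.01 = 0.097724
α₁ = 1/(1 + 0.0048978 + 0.097724) = 1/1.1026 = 0.9069; α₂ = α₁·K2/[H⁺] = 0.08863
α₁ + 2α₂ = 1.0842
DIC = CA / (α₁ + 2α₂) = 2.48 / 1.0842 = 2.29 mmol/kg

DIC = 2.29 mmol/kg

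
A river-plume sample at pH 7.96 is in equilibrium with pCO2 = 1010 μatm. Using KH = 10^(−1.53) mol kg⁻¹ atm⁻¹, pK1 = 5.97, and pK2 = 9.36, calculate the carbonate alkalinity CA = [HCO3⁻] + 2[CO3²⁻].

[CO2*] = KH · pCO2 = 10^(−1.53) × 1010×10^-6 = 2.981×10^-5 mol/kg
α₀ = 1/(1 + K1/[H⁺] + K1K2/[H⁺]²) = 1/(1 + 10^+1.99 + 10^+0.59) = 0.009745
DIC = [CO2*]/α₀ = 2.981×10^-5 / 0.009745 = 3.059 mmol/kg
CA = (α₁ + 2α₂)·DIC = (0.9523 + 2×0.03791) × 3.059 = 3.14 mmol/kg

CA = 3.14 mmol/kg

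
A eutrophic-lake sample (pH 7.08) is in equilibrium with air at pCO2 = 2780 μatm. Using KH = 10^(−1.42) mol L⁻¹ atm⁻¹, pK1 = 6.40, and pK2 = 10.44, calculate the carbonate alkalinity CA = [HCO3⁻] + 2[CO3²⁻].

[CO2*] = KH · pCO2 = 10^(−1.42) × 2780×10^-6 = 1.057×10^-4 mol/L
α₀ = 1/(1 + K1/[H⁺] + K1K2/[H⁺]²) = 1/(1 + 10^+0.68 + 10^-2.68) = 0.1728
DIC = [CO2*]/α₀ = 1.057×10^-4 / 0.1728 = 0.6118 mmol/L
CA = (α₁ + 2α₂)·DIC = (0.8269 + 2×0.0003609) × 0.6118 = 0.506 mmol/L

CA = 0.506 mmol/L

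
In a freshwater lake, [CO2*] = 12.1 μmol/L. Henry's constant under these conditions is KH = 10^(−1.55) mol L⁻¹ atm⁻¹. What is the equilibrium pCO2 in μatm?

KH = 10^(−1.55) = 2.818×10^-2 mol L⁻¹ atm⁻¹
pCO2 = [CO2*]/KH = 12.1×10^-6 / 2.818×10^-2 = 4.29×10^-4 atm = 429 μatm

pCO2 = 429 μatm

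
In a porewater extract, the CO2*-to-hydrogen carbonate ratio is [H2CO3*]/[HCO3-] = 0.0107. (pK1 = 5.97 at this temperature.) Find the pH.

From K1 = [H⁺][HCO3-]/[H2CO3*]:  pH = pK1 − log₁₀([H2CO3*]/[HCO3-])
log₁₀(0.0107) = -1.971
pH = 5.97 − (-1.971) = 7.94

pH = 7.94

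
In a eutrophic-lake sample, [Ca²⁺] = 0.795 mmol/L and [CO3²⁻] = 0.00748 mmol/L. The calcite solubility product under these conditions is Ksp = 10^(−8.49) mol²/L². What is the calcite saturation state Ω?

Ω = 1.84

Ksp = 10^(−8.49) = 3.236×10^-9
Ω = [Ca²⁺][CO3²⁻]/Ksp = (0.795×10^-3)(0.00748×10^-3) / 3.236×10^-9 = 1.84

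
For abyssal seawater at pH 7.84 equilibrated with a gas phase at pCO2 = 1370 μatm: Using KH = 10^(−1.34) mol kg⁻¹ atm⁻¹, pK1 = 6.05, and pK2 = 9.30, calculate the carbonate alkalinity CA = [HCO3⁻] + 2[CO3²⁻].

CA = 4.13 mmol/kg

[CO2*] = KH · pCO2 = 10^(−1.34) × 1370×10^-6 = 6.262×10^-5 mol/kg
α₀ = 1/(1 + K1/[H⁺] + K1K2/[H⁺]²) = 1/(1 + 10^+1.79 + 10^+0.33) = 0.01543
DIC = [CO2*]/α₀ = 6.262×10^-5 / 0.01543 = 4.058 mmol/kg
CA = (α₁ + 2α₂)·DIC = (0.9516 + 2×0.03299) × 4.058 = 4.13 mmol/kg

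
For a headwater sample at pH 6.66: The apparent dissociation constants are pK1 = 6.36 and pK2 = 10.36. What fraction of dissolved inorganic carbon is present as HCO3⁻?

α₁ = 1 / (1 + [H⁺]/K1 + K2/[H⁺]) = 1 / (1 + 10^-0.30 + 10^-3.70)
   = 1 / (1 + 0.50119 + 0.00019953) = 1/1.5014 = 0.6661

α₁ = 0.666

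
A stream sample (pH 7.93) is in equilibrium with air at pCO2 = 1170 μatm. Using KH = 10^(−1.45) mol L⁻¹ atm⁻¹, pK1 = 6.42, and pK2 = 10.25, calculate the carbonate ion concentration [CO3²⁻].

[CO3²⁻] = 6.43 μmol/L

[CO2*] = KH · pCO2 = 10^(−1.45) × 1170×10^-6 = 4.151×10^-5 mol/L
α₀ = 1/(1 + K1/[H⁺] + K1K2/[H⁺]²) = 1/(1 + 10^+1.51 + 10^-0.81) = 0.02984
DIC = [CO2*]/α₀ = 4.151×10^-5 / 0.02984 = 1.391 mmol/L
[CO3²⁻] = α₂·DIC; α₂ = 0.004621, so [CO3²⁻] = 0.004621 × 1.391 = 0.00643 mmol/L = 6.43 μmol/L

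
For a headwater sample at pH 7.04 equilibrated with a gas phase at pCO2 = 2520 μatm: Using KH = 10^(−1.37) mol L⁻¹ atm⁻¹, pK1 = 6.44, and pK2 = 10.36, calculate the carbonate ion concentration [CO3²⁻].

[CO2*] = KH · pCO2 = 10^(−1.37) × 2520×10^-6 = 1.075×10^-4 mol/L
α₀ = 1/(1 + K1/[H⁺] + K1K2/[H⁺]²) = 1/(1 + 10^+0.60 + 10^-2.72) = 0.2007
DIC = [CO2*]/α₀ = 1.075×10^-4 / 0.2007 = 0.5357 mmol/L
[CO3²⁻] = α₂·DIC; α₂ = 0.0003824, so [CO3²⁻] = 0.0003824 × 0.5357 = 0.000205 mmol/L = 0.205 μmol/L

[CO3²⁻] = 0.205 μmol/L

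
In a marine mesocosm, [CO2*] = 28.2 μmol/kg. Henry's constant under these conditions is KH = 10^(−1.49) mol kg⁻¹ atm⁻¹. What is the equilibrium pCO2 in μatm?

pCO2 = 871 μatm

KH = 10^(−1.49) = 3.236×10^-2 mol kg⁻¹ atm⁻¹
pCO2 = [CO2*]/KH = 28.2×10^-6 / 3.236×10^-2 = 8.71×10^-4 atm = 871 μatm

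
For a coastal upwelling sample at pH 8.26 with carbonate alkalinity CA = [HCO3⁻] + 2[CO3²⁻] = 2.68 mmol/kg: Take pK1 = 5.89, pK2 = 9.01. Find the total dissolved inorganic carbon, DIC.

DIC = 2.34 mmol/kg

CA = [HCO3⁻] + 2[CO3²⁻] = (α₁ + 2α₂)·DIC
At pH 8.26: [H⁺]/K1 = 10^-2.37 = 0.0042658, K2/[H⁺] = 10^-0.75 = 0.17783
α₁ = 1/(1 + 0.0042658 + 0.17783) = 1/1.1821 = 0.8460; α₂ = α₁·K2/[H⁺] = 0.1504
α₁ + 2α₂ = 1.1468
DIC = CA / (α₁ + 2α₂) = 2.68 / 1.1468 = 2.34 mmol/kg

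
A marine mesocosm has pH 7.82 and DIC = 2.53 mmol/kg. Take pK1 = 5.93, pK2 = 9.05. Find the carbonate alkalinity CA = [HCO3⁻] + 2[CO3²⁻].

CA = [HCO3⁻] + 2[CO3²⁻] = (α₁ + 2α₂)·DIC
At pH 7.82: [H⁺]/K1 = 10^-1.89 = 0.012882, K2/[H⁺] = 10^-1.23 = 0.058884
α₁ = 1/(1 + 0.012882 + 0.058884) = 1/1.0718 = 0.9330; α₂ = α₁·K2/[H⁺] = 0.05494
α₁ + 2α₂ = 1.0429
CA = 1.0429 × 2.53 = 2.64 mmol/kg

CA = 2.64 mmol/kg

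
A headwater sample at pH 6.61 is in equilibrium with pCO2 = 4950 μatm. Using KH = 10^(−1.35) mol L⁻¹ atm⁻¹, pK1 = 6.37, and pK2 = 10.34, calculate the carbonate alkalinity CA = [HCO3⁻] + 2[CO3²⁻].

[CO2*] = KH · pCO2 = 10^(−1.35) × 4950×10^-6 = 2.211×10^-4 mol/L
α₀ = 1/(1 + K1/[H⁺] + K1K2/[H⁺]²) = 1/(1 + 10^+0.24 + 10^-3.49) = 0.3652
DIC = [CO2*]/α₀ = 2.211×10^-4 / 0.3652 = 0.6054 mmol/L
CA = (α₁ + 2α₂)·DIC = (0.6347 + 2×0.0001182) × 0.6054 = 0.384 mmol/L

CA = 0.384 mmol/L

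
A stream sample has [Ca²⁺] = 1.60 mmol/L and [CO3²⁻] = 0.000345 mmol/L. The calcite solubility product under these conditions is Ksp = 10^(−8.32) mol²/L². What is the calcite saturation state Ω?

Ksp = 10^(−8.32) = 4.786×10^-9
Ω = [Ca²⁺][CO3²⁻]/Ksp = (1.60×10^-3)(0.000345×10^-3) / 4.786×10^-9 = 0.115

Ω = 0.115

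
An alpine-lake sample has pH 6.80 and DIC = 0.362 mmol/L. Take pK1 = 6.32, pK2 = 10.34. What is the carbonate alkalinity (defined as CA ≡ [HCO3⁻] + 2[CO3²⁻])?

CA = 0.272 mmol/L

CA = [HCO3⁻] + 2[CO3²⁻] = (α₁ + 2α₂)·DIC
At pH 6.80: [H⁺]/K1 = 10^-0.48 = 0.33113, K2/[H⁺] = 10^-3.54 = 0.00028840
α₁ = 1/(1 + 0.33113 + 0.00028840) = 1/1.3314 = 0.7511; α₂ = α₁·K2/[H⁺] = 0.0002166
α₁ + 2α₂ = 0.7515
CA = 0.7515 × 0.362 = 0.272 mmol/L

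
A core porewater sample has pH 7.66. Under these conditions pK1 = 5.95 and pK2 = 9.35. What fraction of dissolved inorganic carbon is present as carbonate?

α₂ = 0.0196

α₂ = 1 / (1 + [H⁺]/K2 + [H⁺]²/(K1K2)) = 1 / (1 + 10^+1.69 + 10^-0.02)
   = 1 / (1 + 48.978 + 0.95499) = 1/50.933 = 0.01963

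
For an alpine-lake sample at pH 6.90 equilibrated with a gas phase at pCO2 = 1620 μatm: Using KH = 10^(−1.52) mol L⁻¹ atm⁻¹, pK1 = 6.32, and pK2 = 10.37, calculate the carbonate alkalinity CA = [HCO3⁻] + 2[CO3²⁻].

[CO2*] = KH · pCO2 = 10^(−1.52) × 1620×10^-6 = 4.892×10^-5 mol/L
α₀ = 1/(1 + K1/[H⁺] + K1K2/[H⁺]²) = 1/(1 + 10^+0.58 + 10^-2.89) = 0.2082
DIC = [CO2*]/α₀ = 4.892×10^-5 / 0.2082 = 0.2350 mmol/L
CA = (α₁ + 2α₂)·DIC = (0.7915 + 2×0.0002682) × 0.2350 = 0.186 mmol/L

CA = 0.186 mmol/L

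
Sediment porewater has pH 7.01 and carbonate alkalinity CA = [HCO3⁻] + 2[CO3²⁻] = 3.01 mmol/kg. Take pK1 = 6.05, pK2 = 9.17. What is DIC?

CA = [HCO3⁻] + 2[CO3²⁻] = (α₁ + 2α₂)·DIC
At pH 7.01: [H⁺]/K1 = 10^-0.96 = 0.10965, K2/[H⁺] = 10^-2.16 = 0.0069183
α₁ = 1/(1 + 0.10965 + 0.0069183) = 1/1.1166 = 0.8956; α₂ = α₁·K2/[H⁺] = 0.006196
α₁ + 2α₂ = 0.9080
DIC = CA / (α₁ + 2α₂) = 3.01 / 0.9080 = 3.31 mmol/kg

DIC = 3.31 mmol/kg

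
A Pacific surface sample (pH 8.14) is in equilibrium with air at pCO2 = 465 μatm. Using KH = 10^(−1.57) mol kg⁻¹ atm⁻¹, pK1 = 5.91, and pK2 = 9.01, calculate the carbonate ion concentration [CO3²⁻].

[CO3²⁻] = 0.287 mmol/kg

[CO2*] = KH · pCO2 = 10^(−1.57) × 465×10^-6 = 1.252×10^-5 mol/kg
α₀ = 1/(1 + K1/[H⁺] + K1K2/[H⁺]²) = 1/(1 + 10^+2.23 + 10^+1.36) = 0.005162
DIC = [CO2*]/α₀ = 1.252×10^-5 / 0.005162 = 2.425 mmol/kg
[CO3²⁻] = α₂·DIC; α₂ = 0.1182, so [CO3²⁻] = 0.1182 × 2.425 = 0.287 mmol/kg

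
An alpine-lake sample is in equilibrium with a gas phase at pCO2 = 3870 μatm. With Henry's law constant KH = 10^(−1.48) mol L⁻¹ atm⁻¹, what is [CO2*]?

[CO2*] = 128 μmol/L

KH = 10^(−1.48) = 3.311×10^-2 mol L⁻¹ atm⁻¹
[CO2*] = KH · pCO2 = 3.311×10^-2 × 3870×10^-6 atm = 1.28×10^-4 mol/L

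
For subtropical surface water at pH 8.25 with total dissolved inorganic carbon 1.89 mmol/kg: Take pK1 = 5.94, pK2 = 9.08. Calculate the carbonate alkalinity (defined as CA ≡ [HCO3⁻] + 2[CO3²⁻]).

CA = [HCO3⁻] + 2[CO3²⁻] = (α₁ + 2α₂)·DIC
At pH 8.25: [H⁺]/K1 = 10^-2.31 = 0.0048978, K2/[H⁺] = 10^-0.83 = 0.14791
α₁ = 1/(1 + 0.0048978 + 0.14791) = 1/1.1528 = 0.8674; α₂ = α₁·K2/[H⁺] = 0.1283
α₁ + 2α₂ = 1.1241
CA = 1.1241 × 1.89 = 2.12 mmol/kg

CA = 2.12 mmol/kg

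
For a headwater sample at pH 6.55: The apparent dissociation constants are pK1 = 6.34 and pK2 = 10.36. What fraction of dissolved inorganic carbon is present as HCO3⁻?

α₁ = 0.619

α₁ = 1 / (1 + [H⁺]/K1 + K2/[H⁺]) = 1 / (1 + 10^-0.21 + 10^-3.81)
   = 1 / (1 + 0.61660 + 0.00015488) = 1/1.6167 = 0.6185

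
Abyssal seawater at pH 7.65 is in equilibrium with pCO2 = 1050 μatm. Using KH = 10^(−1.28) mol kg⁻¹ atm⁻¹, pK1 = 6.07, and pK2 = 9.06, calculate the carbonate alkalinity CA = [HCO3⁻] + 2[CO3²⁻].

CA = 2.26 mmol/kg

[CO2*] = KH · pCO2 = 10^(−1.28) × 1050×10^-6 = 5.510×10^-5 mol/kg
α₀ = 1/(1 + K1/[H⁺] + K1K2/[H⁺]²) = 1/(1 + 10^+1.58 + 10^+0.17) = 0.02469
DIC = [CO2*]/α₀ = 5.510×10^-5 / 0.02469 = 2.232 mmol/kg
CA = (α₁ + 2α₂)·DIC = (0.9388 + 2×0.03652) × 2.232 = 2.26 mmol/kg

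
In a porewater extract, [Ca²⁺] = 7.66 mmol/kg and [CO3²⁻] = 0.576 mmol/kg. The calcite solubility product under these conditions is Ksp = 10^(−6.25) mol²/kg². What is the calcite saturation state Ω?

Ksp = 10^(−6.25) = 5.623×10^-7
Ω = [Ca²⁺][CO3²⁻]/Ksp = (7.66×10^-3)(0.576×10^-3) / 5.623×10^-7 = 7.85

Ω = 7.85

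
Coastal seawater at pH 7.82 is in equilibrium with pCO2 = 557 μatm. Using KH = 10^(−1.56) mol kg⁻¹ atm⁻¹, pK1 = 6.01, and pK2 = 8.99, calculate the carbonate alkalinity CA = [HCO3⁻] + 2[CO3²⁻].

[CO2*] = KH · pCO2 = 10^(−1.56) × 557×10^-6 = 1.534×10^-5 mol/kg
α₀ = 1/(1 + K1/[H⁺] + K1K2/[H⁺]²) = 1/(1 + 10^+1.81 + 10^+0.64) = 0.01430
DIC = [CO2*]/α₀ = 1.534×10^-5 / 0.01430 = 1.073 mmol/kg
CA = (α₁ + 2α₂)·DIC = (0.9233 + 2×0.06242) × 1.073 = 1.12 mmol/kg

CA = 1.12 mmol/kg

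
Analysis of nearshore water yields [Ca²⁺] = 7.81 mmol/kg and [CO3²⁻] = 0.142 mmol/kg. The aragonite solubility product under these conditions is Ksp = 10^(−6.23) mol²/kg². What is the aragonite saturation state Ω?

Ksp = 10^(−6.23) = 5.888×10^-7
Ω = [Ca²⁺][CO3²⁻]/Ksp = (7.81×10^-3)(0.142×10^-3) / 5.888×10^-7 = 1.88

Ω = 1.88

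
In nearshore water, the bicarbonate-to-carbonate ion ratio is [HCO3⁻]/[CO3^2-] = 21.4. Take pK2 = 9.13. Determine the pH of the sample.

From K2 = [H⁺][CO3^2-]/[HCO3⁻]:  pH = pK2 − log₁₀([HCO3⁻]/[CO3^2-])
log₁₀(21.4) = +1.330
pH = 9.13 − (+1.330) = 7.80

pH = 7.80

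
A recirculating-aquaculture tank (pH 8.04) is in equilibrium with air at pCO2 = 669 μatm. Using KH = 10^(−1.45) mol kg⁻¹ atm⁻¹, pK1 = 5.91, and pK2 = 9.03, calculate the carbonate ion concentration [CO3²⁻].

[CO2*] = KH · pCO2 = 10^(−1.45) × 669×10^-6 = 2.374×10^-5 mol/kg
α₀ = 1/(1 + K1/[H⁺] + K1K2/[H⁺]²) = 1/(1 + 10^+2.13 + 10^+1.14) = 0.006680
DIC = [CO2*]/α₀ = 2.374×10^-5 / 0.006680 = 3.553 mmol/kg
[CO3²⁻] = α₂·DIC; α₂ = 0.09221, so [CO3²⁻] = 0.09221 × 3.553 = 0.328 mmol/kg

[CO3²⁻] = 0.328 mmol/kg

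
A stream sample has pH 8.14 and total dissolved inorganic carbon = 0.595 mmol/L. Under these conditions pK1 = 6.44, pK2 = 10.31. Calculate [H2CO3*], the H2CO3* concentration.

[CO2*] = 11.6 μmol/L

α₀ = 1 / (1 + K1/[H⁺] + K1K2/[H⁺]²) = 1 / (1 + 10^+1.70 + 10^-0.47)
   = 1 / (1 + 50.119 + 0.33884) = 1/51.458 = 0.01943
[CO2*] = α₀ × DIC = 0.01943 × 0.595 = 0.0116 mmol/L = 11.6 μmol/L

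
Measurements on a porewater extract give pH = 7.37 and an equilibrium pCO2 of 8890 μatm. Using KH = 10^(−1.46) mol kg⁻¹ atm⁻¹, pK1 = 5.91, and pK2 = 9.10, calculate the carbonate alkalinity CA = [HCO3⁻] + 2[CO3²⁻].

[CO2*] = KH · pCO2 = 10^(−1.46) × 8890×10^-6 = 3.082×10^-4 mol/kg
α₀ = 1/(1 + K1/[H⁺] + K1K2/[H⁺]²) = 1/(1 + 10^+1.46 + 10^-0.27) = 0.03292
DIC = [CO2*]/α₀ = 3.082×10^-4 / 0.03292 = 9.364 mmol/kg
CA = (α₁ + 2α₂)·DIC = (0.9494 + 2×0.01768) × 9.364 = 9.22 mmol/kg

CA = 9.22 mmol/kg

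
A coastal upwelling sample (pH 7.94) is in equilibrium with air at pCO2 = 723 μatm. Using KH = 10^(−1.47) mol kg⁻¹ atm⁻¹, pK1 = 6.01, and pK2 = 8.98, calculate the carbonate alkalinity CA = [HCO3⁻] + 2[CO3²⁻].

[CO2*] = KH · pCO2 = 10^(−1.47) × 723×10^-6 = 2.450×10^-5 mol/kg
α₀ = 1/(1 + K1/[H⁺] + K1K2/[H⁺]²) = 1/(1 + 10^+1.93 + 10^+0.89) = 0.01065
DIC = [CO2*]/α₀ = 2.450×10^-5 / 0.01065 = 2.300 mmol/kg
CA = (α₁ + 2α₂)·DIC = (0.9067 + 2×0.08269) × 2.300 = 2.47 mmol/kg

CA = 2.47 mmol/kg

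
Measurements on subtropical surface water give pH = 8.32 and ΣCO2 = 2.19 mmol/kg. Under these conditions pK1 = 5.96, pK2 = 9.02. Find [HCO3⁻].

[HCO3⁻] = 1.82 mmol/kg

α₁ = 1 / (1 + [H⁺]/K1 + K2/[H⁺]) = 1 / (1 + 10^-2.36 + 10^-0.70)
   = 1 / (1 + 0.0043652 + 0.19953) = 1/1.2039 = 0.8306
[HCO3⁻] = α₁ × DIC = 0.8306 × 2.19 = 1.82 mmol/kg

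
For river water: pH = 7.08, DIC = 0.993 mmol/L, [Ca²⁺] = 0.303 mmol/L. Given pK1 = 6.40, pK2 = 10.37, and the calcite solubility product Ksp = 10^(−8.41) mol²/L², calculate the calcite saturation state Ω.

Ω = 0.0328

α₂ = 1 / (1 + [H⁺]/K2 + [H⁺]²/(K1K2)) = 1 / (1 + 10^+3.29 + 10^+2.61)
   = 1 / (1 + 1949.8 + 407.38) = 1/2358.2 = 0.0004240
[CO3²⁻] = α₂ × DIC = 0.0004240 × 0.993 = 0.0004211 mmol/L = 0.4211 μmol/L
Ksp = 10^(−8.41) = 3.890×10^-9
Ω = [Ca²⁺][CO3²⁻]/Ksp = (0.303×10^-3)(4.211×10^-7) / 3.890×10^-9 = 0.0328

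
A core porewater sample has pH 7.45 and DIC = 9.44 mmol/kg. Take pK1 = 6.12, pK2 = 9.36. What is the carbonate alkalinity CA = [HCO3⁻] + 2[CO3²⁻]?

CA = [HCO3⁻] + 2[CO3²⁻] = (α₁ + 2α₂)·DIC
At pH 7.45: [H⁺]/K1 = 10^-1.33 = 0.046774, K2/[H⁺] = 10^-1.91 = 0.012303
α₁ = 1/(1 + 0.046774 + 0.012303) = 1/1.0591 = 0.9442; α₂ = α₁·K2/[H⁺] = 0.01162
α₁ + 2α₂ = 0.9675
CA = 0.9675 × 9.44 = 9.13 mmol/kg

CA = 9.13 mmol/kg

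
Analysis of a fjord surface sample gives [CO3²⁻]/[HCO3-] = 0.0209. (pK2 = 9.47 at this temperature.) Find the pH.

From K2 = [H⁺][CO3²⁻]/[HCO3-]:  pH = pK2 + log₁₀([CO3²⁻]/[HCO3-])
log₁₀(0.0209) = -1.680
pH = 9.47 + (-1.680) = 7.79

pH = 7.79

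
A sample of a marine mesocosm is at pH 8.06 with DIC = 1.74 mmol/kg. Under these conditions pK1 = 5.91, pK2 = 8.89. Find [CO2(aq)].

α₀ = 1 / (1 + K1/[H⁺] + K1K2/[H⁺]²) = 1 / (1 + 10^+2.15 + 10^+1.32)
   = 1 / (1 + 141.25 + 20.893) = 1/163.15 = 0.006129
[CO2*] = α₀ × DIC = 0.006129 × 1.74 = 0.0107 mmol/kg = 10.7 μmol/kg

[CO2*] = 10.7 μmol/kg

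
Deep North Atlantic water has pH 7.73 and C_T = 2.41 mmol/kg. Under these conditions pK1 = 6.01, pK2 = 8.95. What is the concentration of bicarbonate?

α₁ = 1 / (1 + [H⁺]/K1 + K2/[H⁺]) = 1 / (1 + 10^-1.72 + 10^-1.22)
   = 1 / (1 + 0.019055 + 0.060256) = 1/1.0793 = 0.9265
[HCO3⁻] = α₁ × DIC = 0.9265 × 2.41 = 2.23 mmol/kg

[HCO3⁻] = 2.23 mmol/kg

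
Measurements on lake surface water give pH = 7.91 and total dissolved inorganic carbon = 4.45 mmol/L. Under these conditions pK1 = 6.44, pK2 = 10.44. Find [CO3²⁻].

[CO3²⁻] = 12.7 μmol/L

α₂ = 1 / (1 + [H⁺]/K2 + [H⁺]²/(K1K2)) = 1 / (1 + 10^+2.53 + 10^+1.06)
   = 1 / (1 + 338.84 + 11.482) = 1/351.33 = 0.002846
[CO3²⁻] = α₂ × DIC = 0.002846 × 4.45 = 0.0127 mmol/L = 12.7 μmol/L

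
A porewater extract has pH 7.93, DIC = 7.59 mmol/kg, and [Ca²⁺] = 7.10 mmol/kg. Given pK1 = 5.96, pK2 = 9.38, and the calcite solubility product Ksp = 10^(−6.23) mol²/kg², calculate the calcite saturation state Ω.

Ω = 3.10

α₂ = 1 / (1 + [H⁺]/K2 + [H⁺]²/(K1K2)) = 1 / (1 + 10^+1.45 + 10^-0.52)
   = 1 / (1 + 28.184 + 0.30200) = 1/29.486 = 0.03391
[CO3²⁻] = α₂ × DIC = 0.03391 × 7.59 = 0.2574 mmol/kg
Ksp = 10^(−6.23) = 5.888×10^-7
Ω = [Ca²⁺][CO3²⁻]/Ksp = (7.10×10^-3)(2.574×10^-4) / 5.888×10^-7 = 3.10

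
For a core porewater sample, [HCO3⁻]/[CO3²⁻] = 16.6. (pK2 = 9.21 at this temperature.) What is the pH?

From K2 = [H⁺][CO3²⁻]/[HCO3⁻]:  pH = pK2 − log₁₀([HCO3⁻]/[CO3²⁻])
log₁₀(16.6) = +1.220
pH = 9.21 − (+1.220) = 7.99

pH = 7.99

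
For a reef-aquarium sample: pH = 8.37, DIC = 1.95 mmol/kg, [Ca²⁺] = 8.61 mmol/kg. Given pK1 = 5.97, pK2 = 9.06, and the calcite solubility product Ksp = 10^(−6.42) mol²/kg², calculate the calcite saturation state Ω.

α₂ = 1 / (1 + [H⁺]/K2 + [H⁺]²/(K1K2)) = 1 / (1 + 10^+0.69 + 10^-1.71)
   = 1 / (1 + 4.8978 + 0.019498) = 1/5.9173 = 0.1690
[CO3²⁻] = α₂ × DIC = 0.1690 × 1.95 = 0.3295 mmol/kg
Ksp = 10^(−6.42) = 3.802×10^-7
Ω = [Ca²⁺][CO3²⁻]/Ksp = (8.61×10^-3)(3.295×10^-4) / 3.802×10^-7 = 7.46

Ω = 7.46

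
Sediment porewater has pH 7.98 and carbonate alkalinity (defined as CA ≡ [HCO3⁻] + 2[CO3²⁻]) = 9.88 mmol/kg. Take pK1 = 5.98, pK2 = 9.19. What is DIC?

DIC = 9.43 mmol/kg

CA = [HCO3⁻] + 2[CO3²⁻] = (α₁ + 2α₂)·DIC
At pH 7.98: [H⁺]/K1 = 10^-2.00 = 0.010000, K2/[H⁺] = 10^-1.21 = 0.061660
α₁ = 1/(1 + 0.010000 + 0.061660) = 1/1.0717 = 0.9331; α₂ = α₁·K2/[H⁺] = 0.05754
α₁ + 2α₂ = 1.0482
DIC = CA / (α₁ + 2α₂) = 9.88 / 1.0482 = 9.43 mmol/kg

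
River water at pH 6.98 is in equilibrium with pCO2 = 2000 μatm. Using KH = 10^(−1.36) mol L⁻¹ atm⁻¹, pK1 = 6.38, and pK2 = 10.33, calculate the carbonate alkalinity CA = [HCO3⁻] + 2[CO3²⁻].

[CO2*] = KH · pCO2 = 10^(−1.36) × 2000×10^-6 = 8.730×10^-5 mol/L
α₀ = 1/(1 + K1/[H⁺] + K1K2/[H⁺]²) = 1/(1 + 10^+0.60 + 10^-2.75) = 0.2007
DIC = [CO2*]/α₀ = 8.730×10^-5 / 0.2007 = 0.4350 mmol/L
CA = (α₁ + 2α₂)·DIC = (0.7990 + 2×0.0003569) × 0.4350 = 0.348 mmol/L

CA = 0.348 mmol/L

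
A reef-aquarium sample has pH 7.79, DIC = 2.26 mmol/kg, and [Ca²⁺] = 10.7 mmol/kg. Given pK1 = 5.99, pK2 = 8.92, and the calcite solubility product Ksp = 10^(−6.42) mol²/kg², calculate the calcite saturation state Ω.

α₂ = 1 / (1 + [H⁺]/K2 + [H⁺]²/(K1K2)) = 1 / (1 + 10^+1.13 + 10^-0.67)
   = 1 / (1 + 13.490 + 0.21380) = 1/14.703 = 0.06801
[CO3²⁻] = α₂ × DIC = 0.06801 × 2.26 = 0.1537 mmol/kg
Ksp = 10^(−6.42) = 3.802×10^-7
Ω = [Ca²⁺][CO3²⁻]/Ksp = (10.7×10^-3)(1.537×10^-4) / 3.802×10^-7 = 4.33

Ω = 4.33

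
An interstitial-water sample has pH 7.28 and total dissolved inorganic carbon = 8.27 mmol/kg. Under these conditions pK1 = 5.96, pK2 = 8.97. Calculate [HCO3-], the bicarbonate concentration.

α₁ = 1 / (1 + [H⁺]/K1 + K2/[H⁺]) = 1 / (1 + 10^-1.32 + 10^-1.69)
   = 1 / (1 + 0.047863 + 0.020417) = 1/1.0683 = 0.9361
[HCO3⁻] = α₁ × DIC = 0.9361 × 8.27 = 7.74 mmol/kg

[HCO3⁻] = 7.74 mmol/kg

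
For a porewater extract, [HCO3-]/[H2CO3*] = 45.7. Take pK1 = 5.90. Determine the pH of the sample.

pH = 7.56

From K1 = [H⁺][HCO3-]/[H2CO3*]:  pH = pK1 + log₁₀([HCO3-]/[H2CO3*])
log₁₀(45.7) = +1.660
pH = 5.90 + (+1.660) = 7.56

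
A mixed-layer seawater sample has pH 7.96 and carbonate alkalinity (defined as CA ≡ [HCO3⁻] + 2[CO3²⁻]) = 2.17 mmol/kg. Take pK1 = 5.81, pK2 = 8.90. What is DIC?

CA = [HCO3⁻] + 2[CO3²⁻] = (α₁ + 2α₂)·DIC
At pH 7.96: [H⁺]/K1 = 10^-2.15 = 0.0070795, K2/[H⁺] = 10^-0.94 = 0.11482
α₁ = 1/(1 + 0.0070795 + 0.11482) = 1/1.1219 = 0.8913; α₂ = α₁·K2/[H⁺] = 0.1023
α₁ + 2α₂ = 1.0960
DIC = CA / (α₁ + 2α₂) = 2.17 / 1.0960 = 1.98 mmol/kg

DIC = 1.98 mmol/kg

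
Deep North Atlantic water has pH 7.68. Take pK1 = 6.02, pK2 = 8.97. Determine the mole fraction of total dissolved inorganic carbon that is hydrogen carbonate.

α₁ = 0.932

α₁ = 1 / (1 + [H⁺]/K1 + K2/[H⁺]) = 1 / (1 + 10^-1.66 + 10^-1.29)
   = 1 / (1 + 0.021878 + 0.051286) = 1/1.0732 = 0.9318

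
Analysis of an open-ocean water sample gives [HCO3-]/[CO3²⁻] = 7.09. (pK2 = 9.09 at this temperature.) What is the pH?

From K2 = [H⁺][CO3²⁻]/[HCO3-]:  pH = pK2 − log₁₀([HCO3-]/[CO3²⁻])
log₁₀(7.09) = +0.851
pH = 9.09 − (+0.851) = 8.24

pH = 8.24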